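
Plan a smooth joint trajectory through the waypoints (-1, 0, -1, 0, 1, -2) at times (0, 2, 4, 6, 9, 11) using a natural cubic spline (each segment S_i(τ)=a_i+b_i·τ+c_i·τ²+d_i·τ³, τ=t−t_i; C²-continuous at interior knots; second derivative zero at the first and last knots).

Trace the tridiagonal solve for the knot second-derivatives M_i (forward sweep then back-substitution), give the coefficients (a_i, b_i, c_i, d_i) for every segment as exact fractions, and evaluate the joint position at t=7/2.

Δ: Δ0=1/2, Δ1=-1/2, Δ2=1/2, Δ3=1/3, Δ4=-3/2
row 1: diag=8, rhs=-6; c'=1/4, d'=-3/4
row 2: denom=8−2·1/4=15/2; d'=(6−2·-3/4)/(15/2)=1
row 3: denom=10−2·4/15=142/15; d'=(-1−2·1)/(142/15)=-45/142
row 4: denom=10−3·45/142=1285/142; d'=(-11−3·-45/142)/(1285/142)=-1427/1285
back: M4=-1427/1285
back: M3=-45/142−45/142·-1427/1285=9/257
back: M2=1−4/15·9/257=1273/1285
back: M1=-3/4−1/4·1273/1285=-1282/1285
M: M0=0, M1=-1282/1285, M2=1273/1285, M3=9/257, M4=-1427/1285, M5=0
seg 0: a=-1, c=M0/2=0, d=(M1−M0)/(6·2)=-641/7710, b=Δ0−h0·(2M0+M1)/6=6419/7710
seg 1: a=0, c=M1/2=-641/1285, d=(M2−M1)/(6·2)=511/3084, b=Δ1−h1·(2M1+M2)/6=-1273/7710
seg 2: a=-1, c=M2/2=1273/2570, d=(M3−M2)/(6·2)=-307/3855, b=Δ2−h2·(2M2+M3)/6=-1327/7710
seg 3: a=0, c=M3/2=9/514, d=(M4−M3)/(6·3)=-736/11565, b=Δ3−h3·(2M3+M4)/6=6581/7710
seg 4: a=1, c=M4/2=-1427/2570, d=(M5−M4)/(6·2)=1427/15420, b=Δ4−h4·(2M4+M5)/6=-5857/7710
t_q=7/2 → seg 1, τ=3/2; S=0+-1273/7710·τ+-641/1285·τ²+511/3084·τ³=-33341/41120

  seg 0: a=-1 b=6419/7710 c=0 d=-641/7710
  seg 1: a=0 b=-1273/7710 c=-641/1285 d=511/3084
  seg 2: a=-1 b=-1327/7710 c=1273/2570 d=-307/3855
  seg 3: a=0 b=6581/7710 c=9/514 d=-736/11565
  seg 4: a=1 b=-5857/7710 c=-1427/2570 d=1427/15420
S(7/2) = -33341/41120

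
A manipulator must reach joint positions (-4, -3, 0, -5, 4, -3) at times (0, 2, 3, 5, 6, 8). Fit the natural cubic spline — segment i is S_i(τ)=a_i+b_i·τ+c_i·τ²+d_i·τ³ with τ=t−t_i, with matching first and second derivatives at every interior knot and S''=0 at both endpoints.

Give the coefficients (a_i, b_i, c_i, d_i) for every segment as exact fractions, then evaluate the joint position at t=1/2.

  seg 0: a=-4 b=-2201/2162 c=0 d=1641/4324
  seg 1: a=-3 b=7645/2162 c=4923/2162 d=-3041/1081
  seg 2: a=0 b=-755/2162 c=-13323/2162 d=117/46
  seg 3: a=-5 b=11941/2162 c=19671/2162 d=-6077/1081
  seg 4: a=4 b=14821/2162 c=-16791/2162 d=5597/4324
S(1/2) = -154335/34592

Δ: Δ0=1/2, Δ1=3, Δ2=-5/2, Δ3=9, Δ4=-7/2
row 1: diag=6, rhs=15; c'=1/6, d'=5/2
row 2: denom=6−1·1/6=35/6; d'=(-33−1·5/2)/(35/6)=-213/35
row 3: denom=6−2·12/35=186/35; d'=(69−2·-213/35)/(186/35)=947/62
row 4: denom=6−1·35/186=1081/186; d'=(-75−1·947/62)/(1081/186)=-16791/1081
back: M4=-16791/1081
back: M3=947/62−35/186·-16791/1081=19671/1081
back: M2=-213/35−12/35·19671/1081=-13323/1081
back: M1=5/2−1/6·-13323/1081=4923/1081
M: M0=0, M1=4923/1081, M2=-13323/1081, M3=19671/1081, M4=-16791/1081, M5=0
seg 0: a=-4, c=M0/2=0, d=(M1−M0)/(6·2)=1641/4324, b=Δ0−h0·(2M0+M1)/6=-2201/2162
seg 1: a=-3, c=M1/2=4923/2162, d=(M2−M1)/(6·1)=-3041/1081, b=Δ1−h1·(2M1+M2)/6=7645/2162
seg 2: a=0, c=M2/2=-13323/2162, d=(M3−M2)/(6·2)=117/46, b=Δ2−h2·(2M2+M3)/6=-755/2162
seg 3: a=-5, c=M3/2=19671/2162, d=(M4−M3)/(6·1)=-6077/1081, b=Δ3−h3·(2M3+M4)/6=11941/2162
seg 4: a=4, c=M4/2=-16791/2162, d=(M5−M4)/(6·2)=5597/4324, b=Δ4−h4·(2M4+M5)/6=14821/2162
t_q=1/2 → seg 0, τ=1/2; S=-4+-2201/2162·τ+0·τ²+1641/4324·τ³=-154335/34592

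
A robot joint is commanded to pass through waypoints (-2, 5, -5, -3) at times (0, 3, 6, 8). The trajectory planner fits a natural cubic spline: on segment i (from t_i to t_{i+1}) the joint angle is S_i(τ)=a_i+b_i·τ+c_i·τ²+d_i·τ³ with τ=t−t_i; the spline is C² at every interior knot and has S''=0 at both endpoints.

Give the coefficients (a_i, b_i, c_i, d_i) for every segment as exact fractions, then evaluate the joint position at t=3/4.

  seg 0: a=-2 b=156/37 c=0 d=-209/999
  seg 1: a=5 b=-53/37 c=-209/111 d=416/999
  seg 2: a=-5 b=-55/37 c=69/37 d=-23/74
S(3/4) = 2543/2368

Δ: Δ0=7/3, Δ1=-10/3, Δ2=1
row 1: diag=12, rhs=-34; c'=1/4, d'=-17/6
row 2: denom=10−3·1/4=37/4; d'=(26−3·-17/6)/(37/4)=138/37
back: M2=138/37
back: M1=-17/6−1/4·138/37=-418/111
M: M0=0, M1=-418/111, M2=138/37, M3=0
seg 0: a=-2, c=M0/2=0, d=(M1−M0)/(6·3)=-209/999, b=Δ0−h0·(2M0+M1)/6=156/37
seg 1: a=5, c=M1/2=-209/111, d=(M2−M1)/(6·3)=416/999, b=Δ1−h1·(2M1+M2)/6=-53/37
seg 2: a=-5, c=M2/2=69/37, d=(M3−M2)/(6·2)=-23/74, b=Δ2−h2·(2M2+M3)/6=-55/37
t_q=3/4 → seg 0, τ=3/4; S=-2+156/37·τ+0·τ²+-209/999·τ³=2543/2368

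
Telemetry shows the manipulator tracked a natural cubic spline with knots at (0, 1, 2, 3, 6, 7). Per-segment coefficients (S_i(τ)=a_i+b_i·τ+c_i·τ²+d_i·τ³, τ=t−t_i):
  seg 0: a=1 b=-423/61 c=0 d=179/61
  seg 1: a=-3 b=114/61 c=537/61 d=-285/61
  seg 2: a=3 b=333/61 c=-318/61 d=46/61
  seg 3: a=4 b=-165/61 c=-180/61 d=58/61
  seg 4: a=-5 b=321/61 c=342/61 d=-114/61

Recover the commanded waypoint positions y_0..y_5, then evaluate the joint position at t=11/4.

y_0 = S_0(0) = a_0 = 1
y_1 = S_1(0) = a_1 = -3
y_2 = S_2(0) = a_2 = 3
y_3 = S_3(0) = a_3 = 4
y_4 = S_4(0) = a_4 = -5
y_5 = S_4(1) = 4
t_q=11/4 is in segment 2 (τ=3/4); S_2(τ)=8745/1952

y_0=1 y_1=-3 y_2=3 y_3=4 y_4=-5 y_5=4
S(11/4) = 8745/1952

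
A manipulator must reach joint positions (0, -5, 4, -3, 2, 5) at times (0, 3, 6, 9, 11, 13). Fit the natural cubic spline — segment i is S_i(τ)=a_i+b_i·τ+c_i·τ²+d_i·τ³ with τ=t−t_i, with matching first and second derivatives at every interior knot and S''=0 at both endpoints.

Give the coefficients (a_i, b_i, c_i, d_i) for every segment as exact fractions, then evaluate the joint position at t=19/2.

  seg 0: a=0 b=-1787/522 c=0 d=917/4698
  seg 1: a=-5 b=482/261 c=917/522 d=-2149/4698
  seg 2: a=4 b=19/522 c=-616/261 d=2459/4698
  seg 3: a=-3 b=2/261 c=409/174 d=-1153/2088
  seg 4: a=2 b=1453/522 c=-335/348 d=335/2088
S(19/2) = -13795/5568

Δ: Δ0=-5/3, Δ1=3, Δ2=-7/3, Δ3=5/2, Δ4=3/2
row 1: diag=12, rhs=28; c'=1/4, d'=7/3
row 2: denom=12−3·1/4=45/4; d'=(-32−3·7/3)/(45/4)=-52/15
row 3: denom=10−3·4/15=46/5; d'=(29−3·-52/15)/(46/5)=197/46
row 4: denom=8−2·5/23=174/23; d'=(-6−2·197/46)/(174/23)=-335/174
back: M4=-335/174
back: M3=197/46−5/23·-335/174=409/87
back: M2=-52/15−4/15·409/87=-1232/261
back: M1=7/3−1/4·-1232/261=917/261
M: M0=0, M1=917/261, M2=-1232/261, M3=409/87, M4=-335/174, M5=0
seg 0: a=0, c=M0/2=0, d=(M1−M0)/(6·3)=917/4698, b=Δ0−h0·(2M0+M1)/6=-1787/522
seg 1: a=-5, c=M1/2=917/522, d=(M2−M1)/(6·3)=-2149/4698, b=Δ1−h1·(2M1+M2)/6=482/261
seg 2: a=4, c=M2/2=-616/261, d=(M3−M2)/(6·3)=2459/4698, b=Δ2−h2·(2M2+M3)/6=19/522
seg 3: a=-3, c=M3/2=409/174, d=(M4−M3)/(6·2)=-1153/2088, b=Δ3−h3·(2M3+M4)/6=2/261
seg 4: a=2, c=M4/2=-335/348, d=(M5−M4)/(6·2)=335/2088, b=Δ4−h4·(2M4+M5)/6=1453/522
t_q=19/2 → seg 3, τ=1/2; S=-3+2/261·τ+409/174·τ²+-1153/2088·τ³=-13795/5568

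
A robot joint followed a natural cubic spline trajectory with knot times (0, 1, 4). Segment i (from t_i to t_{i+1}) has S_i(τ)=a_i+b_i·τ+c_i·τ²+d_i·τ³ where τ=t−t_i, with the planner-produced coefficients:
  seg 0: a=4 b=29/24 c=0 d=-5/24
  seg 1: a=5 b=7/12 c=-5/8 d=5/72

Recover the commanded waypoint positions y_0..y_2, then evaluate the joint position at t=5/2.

y_0=4 y_1=5 y_2=3
S(5/2) = 301/64

y_0 = S_0(0) = a_0 = 4
y_1 = S_1(0) = a_1 = 5
y_2 = S_1(3) = 3
t_q=5/2 is in segment 1 (τ=3/2); S_1(τ)=301/64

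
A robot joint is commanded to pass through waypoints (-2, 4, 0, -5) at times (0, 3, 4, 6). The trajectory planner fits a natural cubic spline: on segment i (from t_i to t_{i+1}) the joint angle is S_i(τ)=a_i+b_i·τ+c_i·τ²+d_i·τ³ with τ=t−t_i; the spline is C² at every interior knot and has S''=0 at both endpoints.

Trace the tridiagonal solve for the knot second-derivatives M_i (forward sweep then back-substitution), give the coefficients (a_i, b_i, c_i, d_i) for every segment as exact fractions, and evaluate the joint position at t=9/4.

Δ: Δ0=2, Δ1=-4, Δ2=-5/2
row 1: diag=8, rhs=-36; c'=1/8, d'=-9/2
row 2: denom=6−1·1/8=47/8; d'=(9−1·-9/2)/(47/8)=108/47
back: M2=108/47
back: M1=-9/2−1/8·108/47=-225/47
M: M0=0, M1=-225/47, M2=108/47, M3=0
seg 0: a=-2, c=M0/2=0, d=(M1−M0)/(6·3)=-25/94, b=Δ0−h0·(2M0+M1)/6=413/94
seg 1: a=4, c=M1/2=-225/94, d=(M2−M1)/(6·1)=111/94, b=Δ1−h1·(2M1+M2)/6=-131/47
seg 2: a=0, c=M2/2=54/47, d=(M3−M2)/(6·2)=-9/47, b=Δ2−h2·(2M2+M3)/6=-379/94
t_q=9/4 → seg 0, τ=9/4; S=-2+413/94·τ+0·τ²+-25/94·τ³=29215/6016

  seg 0: a=-2 b=413/94 c=0 d=-25/94
  seg 1: a=4 b=-131/47 c=-225/94 d=111/94
  seg 2: a=0 b=-379/94 c=54/47 d=-9/47
S(9/4) = 29215/6016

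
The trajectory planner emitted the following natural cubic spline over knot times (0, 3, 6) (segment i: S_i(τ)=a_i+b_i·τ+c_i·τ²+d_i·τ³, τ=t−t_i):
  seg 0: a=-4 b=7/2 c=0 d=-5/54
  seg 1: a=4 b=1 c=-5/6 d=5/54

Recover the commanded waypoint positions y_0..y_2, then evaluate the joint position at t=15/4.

y_0=-4 y_1=4 y_2=2
S(15/4) = 553/128

y_0 = S_0(0) = a_0 = -4
y_1 = S_1(0) = a_1 = 4
y_2 = S_1(3) = 2
t_q=15/4 is in segment 1 (τ=3/4); S_1(τ)=553/128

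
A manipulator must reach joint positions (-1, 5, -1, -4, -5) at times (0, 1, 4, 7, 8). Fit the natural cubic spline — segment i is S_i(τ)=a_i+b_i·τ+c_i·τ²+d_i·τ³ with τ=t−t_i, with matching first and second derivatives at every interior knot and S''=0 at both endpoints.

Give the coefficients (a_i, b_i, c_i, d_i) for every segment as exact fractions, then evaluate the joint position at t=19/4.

Δ: Δ0=6, Δ1=-2, Δ2=-1, Δ3=-1
row 1: diag=8, rhs=-48; c'=3/8, d'=-6
row 2: denom=12−3·3/8=87/8; d'=(6−3·-6)/(87/8)=64/29
row 3: denom=8−3·8/29=208/29; d'=(0−3·64/29)/(208/29)=-12/13
back: M3=-12/13
back: M2=64/29−8/29·-12/13=32/13
back: M1=-6−3/8·32/13=-90/13
M: M0=0, M1=-90/13, M2=32/13, M3=-12/13, M4=0
seg 0: a=-1, c=M0/2=0, d=(M1−M0)/(6·1)=-15/13, b=Δ0−h0·(2M0+M1)/6=93/13
seg 1: a=5, c=M1/2=-45/13, d=(M2−M1)/(6·3)=61/117, b=Δ1−h1·(2M1+M2)/6=48/13
seg 2: a=-1, c=M2/2=16/13, d=(M3−M2)/(6·3)=-22/117, b=Δ2−h2·(2M2+M3)/6=-3
seg 3: a=-4, c=M3/2=-6/13, d=(M4−M3)/(6·1)=2/13, b=Δ3−h3·(2M3+M4)/6=-9/13
t_q=19/4 → seg 2, τ=3/4; S=-1+-3·τ+16/13·τ²+-22/117·τ³=-1097/416

  seg 0: a=-1 b=93/13 c=0 d=-15/13
  seg 1: a=5 b=48/13 c=-45/13 d=61/117
  seg 2: a=-1 b=-3 c=16/13 d=-22/117
  seg 3: a=-4 b=-9/13 c=-6/13 d=2/13
S(19/4) = -1097/416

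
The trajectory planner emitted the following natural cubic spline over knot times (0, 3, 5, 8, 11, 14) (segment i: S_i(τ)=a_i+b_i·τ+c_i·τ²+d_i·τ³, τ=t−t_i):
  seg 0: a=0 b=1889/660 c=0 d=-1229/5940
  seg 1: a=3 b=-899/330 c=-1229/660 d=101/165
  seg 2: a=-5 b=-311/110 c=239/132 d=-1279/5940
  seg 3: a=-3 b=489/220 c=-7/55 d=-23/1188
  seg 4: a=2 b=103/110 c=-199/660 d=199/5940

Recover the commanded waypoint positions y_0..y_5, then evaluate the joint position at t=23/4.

y_0 = S_0(0) = a_0 = 0
y_1 = S_1(0) = a_1 = 3
y_2 = S_2(0) = a_2 = -5
y_3 = S_3(0) = a_3 = -3
y_4 = S_4(0) = a_4 = 2
y_5 = S_4(3) = 3
t_q=23/4 is in segment 2 (τ=3/4); S_2(τ)=-17439/2816

y_0=0 y_1=3 y_2=-5 y_3=-3 y_4=2 y_5=3
S(23/4) = -17439/2816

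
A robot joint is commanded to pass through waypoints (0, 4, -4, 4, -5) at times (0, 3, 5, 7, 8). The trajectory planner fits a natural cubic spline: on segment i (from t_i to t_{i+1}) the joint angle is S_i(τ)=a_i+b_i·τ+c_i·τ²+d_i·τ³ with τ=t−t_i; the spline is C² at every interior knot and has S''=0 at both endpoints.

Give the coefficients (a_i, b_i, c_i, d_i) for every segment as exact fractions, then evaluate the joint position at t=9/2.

Δ: Δ0=4/3, Δ1=-4, Δ2=4, Δ3=-9
row 1: diag=10, rhs=-32; c'=1/5, d'=-16/5
row 2: denom=8−2·1/5=38/5; d'=(48−2·-16/5)/(38/5)=136/19
row 3: denom=6−2·5/19=104/19; d'=(-78−2·136/19)/(104/19)=-877/52
back: M3=-877/52
back: M2=136/19−5/19·-877/52=603/52
back: M1=-16/5−1/5·603/52=-287/52
M: M0=0, M1=-287/52, M2=603/52, M3=-877/52, M4=0
seg 0: a=0, c=M0/2=0, d=(M1−M0)/(6·3)=-287/936, b=Δ0−h0·(2M0+M1)/6=1277/312
seg 1: a=4, c=M1/2=-287/104, d=(M2−M1)/(6·2)=445/312, b=Δ1−h1·(2M1+M2)/6=-653/156
seg 2: a=-4, c=M2/2=603/104, d=(M3−M2)/(6·2)=-185/78, b=Δ2−h2·(2M2+M3)/6=295/156
seg 3: a=4, c=M3/2=-877/104, d=(M4−M3)/(6·1)=877/312, b=Δ3−h3·(2M3+M4)/6=-527/156
t_q=9/2 → seg 1, τ=3/2; S=4+-653/156·τ+-287/104·τ²+445/312·τ³=-3057/832

  seg 0: a=0 b=1277/312 c=0 d=-287/936
  seg 1: a=4 b=-653/156 c=-287/104 d=445/312
  seg 2: a=-4 b=295/156 c=603/104 d=-185/78
  seg 3: a=4 b=-527/156 c=-877/104 d=877/312
S(9/2) = -3057/832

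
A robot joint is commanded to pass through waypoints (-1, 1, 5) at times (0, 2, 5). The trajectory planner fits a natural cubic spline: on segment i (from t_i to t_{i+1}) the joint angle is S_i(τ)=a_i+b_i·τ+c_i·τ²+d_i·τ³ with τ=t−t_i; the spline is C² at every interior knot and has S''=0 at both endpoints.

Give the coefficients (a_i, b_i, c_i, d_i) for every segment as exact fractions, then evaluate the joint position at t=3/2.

  seg 0: a=-1 b=14/15 c=0 d=1/60
  seg 1: a=1 b=17/15 c=1/10 d=-1/90
S(3/2) = 73/160

Δ: Δ0=1, Δ1=4/3
row 1: diag=10, rhs=2; c'=3/10, d'=1/5
back: M1=1/5
M: M0=0, M1=1/5, M2=0
seg 0: a=-1, c=M0/2=0, d=(M1−M0)/(6·2)=1/60, b=Δ0−h0·(2M0+M1)/6=14/15
seg 1: a=1, c=M1/2=1/10, d=(M2−M1)/(6·3)=-1/90, b=Δ1−h1·(2M1+M2)/6=17/15
t_q=3/2 → seg 0, τ=3/2; S=-1+14/15·τ+0·τ²+1/60·τ³=73/160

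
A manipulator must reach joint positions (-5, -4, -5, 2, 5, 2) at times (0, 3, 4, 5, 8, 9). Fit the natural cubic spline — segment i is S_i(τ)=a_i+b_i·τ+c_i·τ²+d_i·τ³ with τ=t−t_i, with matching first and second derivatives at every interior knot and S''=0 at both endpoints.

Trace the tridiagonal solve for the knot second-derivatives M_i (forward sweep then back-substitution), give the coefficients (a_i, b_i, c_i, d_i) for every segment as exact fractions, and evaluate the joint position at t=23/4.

  seg 0: a=-5 b=941/547 c=0 d=-2276/14769
  seg 1: a=-4 b=-1335/547 c=-2276/1641 d=4640/1641
  seg 2: a=-5 b=5363/1641 c=11644/1641 d=-1840/547
  seg 3: a=2 b=12091/1641 c=-4916/1641 d=4298/14769
  seg 4: a=5 b=-4511/1641 c=-206/547 d=206/1641
S(23/4) = 104389/17504

Δ: Δ0=1/3, Δ1=-1, Δ2=7, Δ3=1, Δ4=-3
row 1: diag=8, rhs=-8; c'=1/8, d'=-1
row 2: denom=4−1·1/8=31/8; d'=(48−1·-1)/(31/8)=392/31
row 3: denom=8−1·8/31=240/31; d'=(-36−1·392/31)/(240/31)=-377/60
row 4: denom=8−3·31/80=547/80; d'=(-24−3·-377/60)/(547/80)=-412/547
back: M4=-412/547
back: M3=-377/60−31/80·-412/547=-9832/1641
back: M2=392/31−8/31·-9832/1641=23288/1641
back: M1=-1−1/8·23288/1641=-4552/1641
M: M0=0, M1=-4552/1641, M2=23288/1641, M3=-9832/1641, M4=-412/547, M5=0
seg 0: a=-5, c=M0/2=0, d=(M1−M0)/(6·3)=-2276/14769, b=Δ0−h0·(2M0+M1)/6=941/547
seg 1: a=-4, c=M1/2=-2276/1641, d=(M2−M1)/(6·1)=4640/1641, b=Δ1−h1·(2M1+M2)/6=-1335/547
seg 2: a=-5, c=M2/2=11644/1641, d=(M3−M2)/(6·1)=-1840/547, b=Δ2−h2·(2M2+M3)/6=5363/1641
seg 3: a=2, c=M3/2=-4916/1641, d=(M4−M3)/(6·3)=4298/14769, b=Δ3−h3·(2M3+M4)/6=12091/1641
seg 4: a=5, c=M4/2=-206/547, d=(M5−M4)/(6·1)=206/1641, b=Δ4−h4·(2M4+M5)/6=-4511/1641
t_q=23/4 → seg 3, τ=3/4; S=2+12091/1641·τ+-4916/1641·τ²+4298/14769·τ³=104389/17504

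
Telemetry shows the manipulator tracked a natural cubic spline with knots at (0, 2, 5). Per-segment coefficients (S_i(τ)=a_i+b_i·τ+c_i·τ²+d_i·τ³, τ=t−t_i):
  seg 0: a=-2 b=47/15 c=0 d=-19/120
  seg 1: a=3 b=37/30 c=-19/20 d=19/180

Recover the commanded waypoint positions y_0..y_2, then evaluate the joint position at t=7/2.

y_0 = S_0(0) = a_0 = -2
y_1 = S_1(0) = a_1 = 3
y_2 = S_1(3) = 1
t_q=7/2 is in segment 1 (τ=3/2); S_1(τ)=491/160

y_0=-2 y_1=3 y_2=1
S(7/2) = 491/160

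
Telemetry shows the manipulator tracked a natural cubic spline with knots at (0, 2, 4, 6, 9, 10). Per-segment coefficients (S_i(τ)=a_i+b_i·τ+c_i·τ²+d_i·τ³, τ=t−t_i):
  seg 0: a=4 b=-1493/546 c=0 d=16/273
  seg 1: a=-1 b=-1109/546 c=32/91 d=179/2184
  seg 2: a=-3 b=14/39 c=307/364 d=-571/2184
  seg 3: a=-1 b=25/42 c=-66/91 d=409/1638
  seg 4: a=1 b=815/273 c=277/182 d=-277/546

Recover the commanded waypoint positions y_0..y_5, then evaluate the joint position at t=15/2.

y_0 = S_0(0) = a_0 = 4
y_1 = S_1(0) = a_1 = -1
y_2 = S_2(0) = a_2 = -3
y_3 = S_3(0) = a_3 = -1
y_4 = S_4(0) = a_4 = 1
y_5 = S_4(1) = 5
t_q=15/2 is in segment 3 (τ=3/2); S_3(τ)=-1305/1456

y_0=4 y_1=-1 y_2=-3 y_3=-1 y_4=1 y_5=5
S(15/2) = -1305/1456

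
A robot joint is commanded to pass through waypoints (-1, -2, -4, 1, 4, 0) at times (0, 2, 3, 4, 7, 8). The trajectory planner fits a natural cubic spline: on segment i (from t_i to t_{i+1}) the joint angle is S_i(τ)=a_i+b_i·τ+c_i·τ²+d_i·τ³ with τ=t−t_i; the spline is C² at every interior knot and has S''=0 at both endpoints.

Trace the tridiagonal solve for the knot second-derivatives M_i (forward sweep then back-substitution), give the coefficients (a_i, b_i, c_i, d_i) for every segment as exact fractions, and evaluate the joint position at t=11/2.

  seg 0: a=-1 b=1663/2434 c=0 d=-360/1217
  seg 1: a=-2 b=-6977/2434 c=-2160/1217 d=6429/2434
  seg 2: a=-4 b=1835/1217 c=14967/2434 d=-6467/2434
  seg 3: a=1 b=14203/2434 c=-2217/1217 d=511/7302
  seg 4: a=4 b=-3901/1217 c=-2901/2434 d=967/2434
S(11/2) = 114695/19472

Δ: Δ0=-1/2, Δ1=-2, Δ2=5, Δ3=1, Δ4=-4
row 1: diag=6, rhs=-9; c'=1/6, d'=-3/2
row 2: denom=4−1·1/6=23/6; d'=(42−1·-3/2)/(23/6)=261/23
row 3: denom=8−1·6/23=178/23; d'=(-24−1·261/23)/(178/23)=-813/178
row 4: denom=8−3·69/178=1217/178; d'=(-30−3·-813/178)/(1217/178)=-2901/1217
back: M4=-2901/1217
back: M3=-813/178−69/178·-2901/1217=-4434/1217
back: M2=261/23−6/23·-4434/1217=14967/1217
back: M1=-3/2−1/6·14967/1217=-4320/1217
M: M0=0, M1=-4320/1217, M2=14967/1217, M3=-4434/1217, M4=-2901/1217, M5=0
seg 0: a=-1, c=M0/2=0, d=(M1−M0)/(6·2)=-360/1217, b=Δ0−h0·(2M0+M1)/6=1663/2434
seg 1: a=-2, c=M1/2=-2160/1217, d=(M2−M1)/(6·1)=6429/2434, b=Δ1−h1·(2M1+M2)/6=-6977/2434
seg 2: a=-4, c=M2/2=14967/2434, d=(M3−M2)/(6·1)=-6467/2434, b=Δ2−h2·(2M2+M3)/6=1835/1217
seg 3: a=1, c=M3/2=-2217/1217, d=(M4−M3)/(6·3)=511/7302, b=Δ3−h3·(2M3+M4)/6=14203/2434
seg 4: a=4, c=M4/2=-2901/2434, d=(M5−M4)/(6·1)=967/2434, b=Δ4−h4·(2M4+M5)/6=-3901/1217
t_q=11/2 → seg 3, τ=3/2; S=1+14203/2434·τ+-2217/1217·τ²+511/7302·τ³=114695/19472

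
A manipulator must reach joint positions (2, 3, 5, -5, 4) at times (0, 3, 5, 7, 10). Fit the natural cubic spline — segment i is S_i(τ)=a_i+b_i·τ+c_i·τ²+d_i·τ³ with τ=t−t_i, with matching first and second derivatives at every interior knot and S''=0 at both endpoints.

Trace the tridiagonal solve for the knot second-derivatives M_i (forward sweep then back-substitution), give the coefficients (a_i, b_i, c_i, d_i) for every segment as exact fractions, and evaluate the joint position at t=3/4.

Δ: Δ0=1/3, Δ1=1, Δ2=-5, Δ3=3
row 1: diag=10, rhs=4; c'=1/5, d'=2/5
row 2: denom=8−2·1/5=38/5; d'=(-36−2·2/5)/(38/5)=-92/19
row 3: denom=10−2·5/19=180/19; d'=(48−2·-92/19)/(180/19)=274/45
back: M3=274/45
back: M2=-92/19−5/19·274/45=-58/9
back: M1=2/5−1/5·-58/9=76/45
M: M0=0, M1=76/45, M2=-58/9, M3=274/45, M4=0
seg 0: a=2, c=M0/2=0, d=(M1−M0)/(6·3)=38/405, b=Δ0−h0·(2M0+M1)/6=-23/45
seg 1: a=3, c=M1/2=38/45, d=(M2−M1)/(6·2)=-61/90, b=Δ1−h1·(2M1+M2)/6=91/45
seg 2: a=5, c=M2/2=-29/9, d=(M3−M2)/(6·2)=47/45, b=Δ2−h2·(2M2+M3)/6=-41/15
seg 3: a=-5, c=M3/2=137/45, d=(M4−M3)/(6·3)=-137/405, b=Δ3−h3·(2M3+M4)/6=-139/45
t_q=3/4 → seg 0, τ=3/4; S=2+-23/45·τ+0·τ²+38/405·τ³=53/32

  seg 0: a=2 b=-23/45 c=0 d=38/405
  seg 1: a=3 b=91/45 c=38/45 d=-61/90
  seg 2: a=5 b=-41/15 c=-29/9 d=47/45
  seg 3: a=-5 b=-139/45 c=137/45 d=-137/405
S(3/4) = 53/32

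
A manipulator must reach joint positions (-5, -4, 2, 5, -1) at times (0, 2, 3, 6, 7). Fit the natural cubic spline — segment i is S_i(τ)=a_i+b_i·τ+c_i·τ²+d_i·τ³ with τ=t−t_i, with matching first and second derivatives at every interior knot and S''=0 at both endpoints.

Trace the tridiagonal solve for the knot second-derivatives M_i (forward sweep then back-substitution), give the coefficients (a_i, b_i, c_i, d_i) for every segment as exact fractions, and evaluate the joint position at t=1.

  seg 0: a=-5 b=-241/161 c=0 d=643/1288
  seg 1: a=-4 b=1447/322 c=1929/644 d=-137/92
  seg 2: a=2 b=3875/644 c=-237/161 d=-43/644
  seg 3: a=5 b=-1487/322 c=-1335/644 d=445/644
S(1) = -7725/1288

Δ: Δ0=1/2, Δ1=6, Δ2=1, Δ3=-6
row 1: diag=6, rhs=33; c'=1/6, d'=11/2
row 2: denom=8−1·1/6=47/6; d'=(-30−1·11/2)/(47/6)=-213/47
row 3: denom=8−3·18/47=322/47; d'=(-42−3·-213/47)/(322/47)=-1335/322
back: M3=-1335/322
back: M2=-213/47−18/47·-1335/322=-474/161
back: M1=11/2−1/6·-474/161=1929/322
M: M0=0, M1=1929/322, M2=-474/161, M3=-1335/322, M4=0
seg 0: a=-5, c=M0/2=0, d=(M1−M0)/(6·2)=643/1288, b=Δ0−h0·(2M0+M1)/6=-241/161
seg 1: a=-4, c=M1/2=1929/644, d=(M2−M1)/(6·1)=-137/92, b=Δ1−h1·(2M1+M2)/6=1447/322
seg 2: a=2, c=M2/2=-237/161, d=(M3−M2)/(6·3)=-43/644, b=Δ2−h2·(2M2+M3)/6=3875/644
seg 3: a=5, c=M3/2=-1335/644, d=(M4−M3)/(6·1)=445/644, b=Δ3−h3·(2M3+M4)/6=-1487/322
t_q=1 → seg 0, τ=1; S=-5+-241/161·τ+0·τ²+643/1288·τ³=-7725/1288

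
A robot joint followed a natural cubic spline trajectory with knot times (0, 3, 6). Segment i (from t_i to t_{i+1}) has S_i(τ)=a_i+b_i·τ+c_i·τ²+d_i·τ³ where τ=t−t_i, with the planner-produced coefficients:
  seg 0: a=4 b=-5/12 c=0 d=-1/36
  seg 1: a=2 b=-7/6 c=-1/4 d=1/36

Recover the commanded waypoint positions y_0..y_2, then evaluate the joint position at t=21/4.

y_0=4 y_1=2 y_2=-3
S(21/4) = -403/256

y_0 = S_0(0) = a_0 = 4
y_1 = S_1(0) = a_1 = 2
y_2 = S_1(3) = -3
t_q=21/4 is in segment 1 (τ=9/4); S_1(τ)=-403/256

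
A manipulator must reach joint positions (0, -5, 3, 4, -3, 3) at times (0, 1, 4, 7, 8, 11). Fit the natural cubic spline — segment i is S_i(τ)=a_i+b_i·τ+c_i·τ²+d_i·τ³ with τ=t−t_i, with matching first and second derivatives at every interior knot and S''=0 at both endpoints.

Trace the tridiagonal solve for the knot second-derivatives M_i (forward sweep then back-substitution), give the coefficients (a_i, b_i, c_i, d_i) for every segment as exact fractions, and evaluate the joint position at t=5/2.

Δ: Δ0=-5, Δ1=8/3, Δ2=1/3, Δ3=-7, Δ4=2
row 1: diag=8, rhs=46; c'=3/8, d'=23/4
row 2: denom=12−3·3/8=87/8; d'=(-14−3·23/4)/(87/8)=-250/87
row 3: denom=8−3·8/29=208/29; d'=(-44−3·-250/87)/(208/29)=-513/104
row 4: denom=8−1·29/208=1635/208; d'=(54−1·-513/104)/(1635/208)=4086/545
back: M4=4086/545
back: M3=-513/104−29/208·4086/545=-3258/545
back: M2=-250/87−8/29·-3258/545=-2002/1635
back: M1=23/4−3/8·-2002/1635=3384/545
M: M0=0, M1=3384/545, M2=-2002/1635, M3=-3258/545, M4=4086/545, M5=0
seg 0: a=0, c=M0/2=0, d=(M1−M0)/(6·1)=564/545, b=Δ0−h0·(2M0+M1)/6=-3289/545
seg 1: a=-5, c=M1/2=1692/545, d=(M2−M1)/(6·3)=-6077/14715, b=Δ1−h1·(2M1+M2)/6=-1597/545
seg 2: a=3, c=M2/2=-1001/1635, d=(M3−M2)/(6·3)=-3886/14715, b=Δ2−h2·(2M2+M3)/6=2478/545
seg 3: a=4, c=M3/2=-1629/545, d=(M4−M3)/(6·1)=1224/545, b=Δ3−h3·(2M3+M4)/6=-682/109
seg 4: a=-3, c=M4/2=2043/545, d=(M5−M4)/(6·3)=-227/545, b=Δ4−h4·(2M4+M5)/6=-2996/545
t_q=5/2 → seg 1, τ=3/2; S=-5+-1597/545·τ+1692/545·τ²+-6077/14715·τ³=-3317/872

  seg 0: a=0 b=-3289/545 c=0 d=564/545
  seg 1: a=-5 b=-1597/545 c=1692/545 d=-6077/14715
  seg 2: a=3 b=2478/545 c=-1001/1635 d=-3886/14715
  seg 3: a=4 b=-682/109 c=-1629/545 d=1224/545
  seg 4: a=-3 b=-2996/545 c=2043/545 d=-227/545
S(5/2) = -3317/872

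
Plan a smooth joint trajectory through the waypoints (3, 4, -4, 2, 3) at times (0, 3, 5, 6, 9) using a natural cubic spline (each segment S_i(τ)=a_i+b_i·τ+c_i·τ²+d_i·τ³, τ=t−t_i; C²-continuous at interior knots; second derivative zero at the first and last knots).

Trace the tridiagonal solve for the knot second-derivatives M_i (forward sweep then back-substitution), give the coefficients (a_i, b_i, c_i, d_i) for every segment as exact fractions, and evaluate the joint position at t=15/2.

  seg 0: a=3 b=1271/438 c=0 d=-125/438
  seg 1: a=4 b=-1052/219 c=-375/146 d=1301/876
  seg 2: a=-4 b=601/219 c=463/73 d=-676/219
  seg 3: a=2 b=1351/219 c=-213/73 d=71/219
S(15/2) = 3377/584

Δ: Δ0=1/3, Δ1=-4, Δ2=6, Δ3=1/3
row 1: diag=10, rhs=-26; c'=1/5, d'=-13/5
row 2: denom=6−2·1/5=28/5; d'=(60−2·-13/5)/(28/5)=163/14
row 3: denom=8−1·5/28=219/28; d'=(-34−1·163/14)/(219/28)=-426/73
back: M3=-426/73
back: M2=163/14−5/28·-426/73=926/73
back: M1=-13/5−1/5·926/73=-375/73
M: M0=0, M1=-375/73, M2=926/73, M3=-426/73, M4=0
seg 0: a=3, c=M0/2=0, d=(M1−M0)/(6·3)=-125/438, b=Δ0−h0·(2M0+M1)/6=1271/438
seg 1: a=4, c=M1/2=-375/146, d=(M2−M1)/(6·2)=1301/876, b=Δ1−h1·(2M1+M2)/6=-1052/219
seg 2: a=-4, c=M2/2=463/73, d=(M3−M2)/(6·1)=-676/219, b=Δ2−h2·(2M2+M3)/6=601/219
seg 3: a=2, c=M3/2=-213/73, d=(M4−M3)/(6·3)=71/219, b=Δ3−h3·(2M3+M4)/6=1351/219
t_q=15/2 → seg 3, τ=3/2; S=2+1351/219·τ+-213/73·τ²+71/219·τ³=3377/584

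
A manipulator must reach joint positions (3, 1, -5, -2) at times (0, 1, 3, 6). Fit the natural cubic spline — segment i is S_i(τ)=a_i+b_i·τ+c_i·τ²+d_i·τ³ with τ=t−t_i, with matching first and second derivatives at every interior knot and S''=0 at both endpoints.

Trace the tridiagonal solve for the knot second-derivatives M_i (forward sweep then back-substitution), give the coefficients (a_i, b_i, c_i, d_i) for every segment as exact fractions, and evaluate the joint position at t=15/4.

Δ: Δ0=-2, Δ1=-3, Δ2=1
row 1: diag=6, rhs=-6; c'=1/3, d'=-1
row 2: denom=10−2·1/3=28/3; d'=(24−2·-1)/(28/3)=39/14
back: M2=39/14
back: M1=-1−1/3·39/14=-27/14
M: M0=0, M1=-27/14, M2=39/14, M3=0
seg 0: a=3, c=M0/2=0, d=(M1−M0)/(6·1)=-9/28, b=Δ0−h0·(2M0+M1)/6=-47/28
seg 1: a=1, c=M1/2=-27/28, d=(M2−M1)/(6·2)=11/28, b=Δ1−h1·(2M1+M2)/6=-37/14
seg 2: a=-5, c=M2/2=39/28, d=(M3−M2)/(6·3)=-13/84, b=Δ2−h2·(2M2+M3)/6=-25/14
t_q=15/4 → seg 2, τ=3/4; S=-5+-25/14·τ+39/28·τ²+-13/84·τ³=-1439/256

  seg 0: a=3 b=-47/28 c=0 d=-9/28
  seg 1: a=1 b=-37/14 c=-27/28 d=11/28
  seg 2: a=-5 b=-25/14 c=39/28 d=-13/84
S(15/4) = -1439/256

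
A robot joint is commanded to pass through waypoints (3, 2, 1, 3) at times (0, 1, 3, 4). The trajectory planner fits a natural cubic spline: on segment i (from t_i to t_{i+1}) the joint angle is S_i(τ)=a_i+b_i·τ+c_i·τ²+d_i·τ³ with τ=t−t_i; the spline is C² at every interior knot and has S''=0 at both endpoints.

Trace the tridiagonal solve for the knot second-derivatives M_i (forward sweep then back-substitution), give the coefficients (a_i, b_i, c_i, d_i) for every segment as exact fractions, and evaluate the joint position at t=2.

Δ: Δ0=-1, Δ1=-1/2, Δ2=2
row 1: diag=6, rhs=3; c'=1/3, d'=1/2
row 2: denom=6−2·1/3=16/3; d'=(15−2·1/2)/(16/3)=21/8
back: M2=21/8
back: M1=1/2−1/3·21/8=-3/8
M: M0=0, M1=-3/8, M2=21/8, M3=0
seg 0: a=3, c=M0/2=0, d=(M1−M0)/(6·1)=-1/16, b=Δ0−h0·(2M0+M1)/6=-15/16
seg 1: a=2, c=M1/2=-3/16, d=(M2−M1)/(6·2)=1/4, b=Δ1−h1·(2M1+M2)/6=-9/8
seg 2: a=1, c=M2/2=21/16, d=(M3−M2)/(6·1)=-7/16, b=Δ2−h2·(2M2+M3)/6=9/8
t_q=2 → seg 1, τ=1; S=2+-9/8·τ+-3/16·τ²+1/4·τ³=15/16

  seg 0: a=3 b=-15/16 c=0 d=-1/16
  seg 1: a=2 b=-9/8 c=-3/16 d=1/4
  seg 2: a=1 b=9/8 c=21/16 d=-7/16
S(2) = 15/16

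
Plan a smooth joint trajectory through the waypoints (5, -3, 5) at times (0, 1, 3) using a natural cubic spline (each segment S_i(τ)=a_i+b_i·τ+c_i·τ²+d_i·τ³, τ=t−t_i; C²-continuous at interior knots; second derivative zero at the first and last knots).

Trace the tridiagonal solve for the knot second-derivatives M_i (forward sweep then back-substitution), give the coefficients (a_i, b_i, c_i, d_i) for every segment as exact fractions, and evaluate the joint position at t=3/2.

  seg 0: a=5 b=-10 c=0 d=2
  seg 1: a=-3 b=-4 c=6 d=-1
S(3/2) = -29/8

Δ: Δ0=-8, Δ1=4
row 1: diag=6, rhs=72; c'=1/3, d'=12
back: M1=12
M: M0=0, M1=12, M2=0
seg 0: a=5, c=M0/2=0, d=(M1−M0)/(6·1)=2, b=Δ0−h0·(2M0+M1)/6=-10
seg 1: a=-3, c=M1/2=6, d=(M2−M1)/(6·2)=-1, b=Δ1−h1·(2M1+M2)/6=-4
t_q=3/2 → seg 1, τ=1/2; S=-3+-4·τ+6·τ²+-1·τ³=-29/8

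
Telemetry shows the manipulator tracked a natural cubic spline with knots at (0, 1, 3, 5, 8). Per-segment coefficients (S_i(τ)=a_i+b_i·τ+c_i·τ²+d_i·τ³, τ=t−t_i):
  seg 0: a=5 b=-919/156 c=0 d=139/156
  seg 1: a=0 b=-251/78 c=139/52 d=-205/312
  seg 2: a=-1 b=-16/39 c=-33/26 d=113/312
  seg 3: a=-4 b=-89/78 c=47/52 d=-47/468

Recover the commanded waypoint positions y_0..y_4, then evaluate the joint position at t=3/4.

y_0 = S_0(0) = a_0 = 5
y_1 = S_1(0) = a_1 = 0
y_2 = S_2(0) = a_2 = -1
y_3 = S_3(0) = a_3 = -4
y_4 = S_3(3) = -2
t_q=3/4 is in segment 0 (τ=3/4); S_0(τ)=3187/3328

y_0=5 y_1=0 y_2=-1 y_3=-4 y_4=-2
S(3/4) = 3187/3328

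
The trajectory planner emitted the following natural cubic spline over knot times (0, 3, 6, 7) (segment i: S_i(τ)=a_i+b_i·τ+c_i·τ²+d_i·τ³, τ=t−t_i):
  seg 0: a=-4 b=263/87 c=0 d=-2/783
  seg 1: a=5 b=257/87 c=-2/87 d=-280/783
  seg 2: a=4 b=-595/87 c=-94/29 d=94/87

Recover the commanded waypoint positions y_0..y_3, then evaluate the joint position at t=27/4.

y_0=-4 y_1=5 y_2=4 y_3=-5
S(27/4) = -2317/928

y_0 = S_0(0) = a_0 = -4
y_1 = S_1(0) = a_1 = 5
y_2 = S_2(0) = a_2 = 4
y_3 = S_2(1) = -5
t_q=27/4 is in segment 2 (τ=3/4); S_2(τ)=-2317/928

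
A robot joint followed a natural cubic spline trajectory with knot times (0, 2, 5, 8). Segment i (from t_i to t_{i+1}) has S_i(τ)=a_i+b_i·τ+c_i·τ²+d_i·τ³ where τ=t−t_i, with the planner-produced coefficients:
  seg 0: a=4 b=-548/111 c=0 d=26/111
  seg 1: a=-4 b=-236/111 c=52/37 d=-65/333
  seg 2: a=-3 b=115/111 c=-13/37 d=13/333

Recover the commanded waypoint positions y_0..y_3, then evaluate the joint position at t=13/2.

y_0=4 y_1=-4 y_2=-3 y_3=-2
S(13/2) = -623/296

y_0 = S_0(0) = a_0 = 4
y_1 = S_1(0) = a_1 = -4
y_2 = S_2(0) = a_2 = -3
y_3 = S_2(3) = -2
t_q=13/2 is in segment 2 (τ=3/2); S_2(τ)=-623/296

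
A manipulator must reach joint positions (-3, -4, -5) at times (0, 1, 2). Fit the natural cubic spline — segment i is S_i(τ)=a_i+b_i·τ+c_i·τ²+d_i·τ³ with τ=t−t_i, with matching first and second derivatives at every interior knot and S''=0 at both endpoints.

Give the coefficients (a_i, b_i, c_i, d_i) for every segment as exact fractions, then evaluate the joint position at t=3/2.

Δ: Δ0=-1, Δ1=-1
row 1: diag=4, rhs=0; c'=1/4, d'=0
back: M1=0
M: M0=0, M1=0, M2=0
seg 0: a=-3, c=M0/2=0, d=(M1−M0)/(6·1)=0, b=Δ0−h0·(2M0+M1)/6=-1
seg 1: a=-4, c=M1/2=0, d=(M2−M1)/(6·1)=0, b=Δ1−h1·(2M1+M2)/6=-1
t_q=3/2 → seg 1, τ=1/2; S=-4+-1·τ+0·τ²+0·τ³=-9/2

  seg 0: a=-3 b=-1 c=0 d=0
  seg 1: a=-4 b=-1 c=0 d=0
S(3/2) = -9/2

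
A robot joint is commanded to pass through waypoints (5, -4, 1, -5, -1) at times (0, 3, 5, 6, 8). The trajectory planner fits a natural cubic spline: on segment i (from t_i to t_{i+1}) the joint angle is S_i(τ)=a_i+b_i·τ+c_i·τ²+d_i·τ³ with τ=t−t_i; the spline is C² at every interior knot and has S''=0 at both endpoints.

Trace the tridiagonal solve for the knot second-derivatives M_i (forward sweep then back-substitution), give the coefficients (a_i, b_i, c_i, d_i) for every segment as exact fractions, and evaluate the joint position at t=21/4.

  seg 0: a=5 b=-3819/652 c=0 d=207/652
  seg 1: a=-4 b=885/326 c=1863/652 d=-1933/1304
  seg 2: a=1 b=-594/163 c=-984/163 d=600/163
  seg 3: a=-5 b=-762/163 c=816/163 d=-136/163
S(21/4) = -301/1304

Δ: Δ0=-3, Δ1=5/2, Δ2=-6, Δ3=2
row 1: diag=10, rhs=33; c'=1/5, d'=33/10
row 2: denom=6−2·1/5=28/5; d'=(-51−2·33/10)/(28/5)=-72/7
row 3: denom=6−1·5/28=163/28; d'=(48−1·-72/7)/(163/28)=1632/163
back: M3=1632/163
back: M2=-72/7−5/28·1632/163=-1968/163
back: M1=33/10−1/5·-1968/163=1863/326
M: M0=0, M1=1863/326, M2=-1968/163, M3=1632/163, M4=0
seg 0: a=5, c=M0/2=0, d=(M1−M0)/(6·3)=207/652, b=Δ0−h0·(2M0+M1)/6=-3819/652
seg 1: a=-4, c=M1/2=1863/652, d=(M2−M1)/(6·2)=-1933/1304, b=Δ1−h1·(2M1+M2)/6=885/326
seg 2: a=1, c=M2/2=-984/163, d=(M3−M2)/(6·1)=600/163, b=Δ2−h2·(2M2+M3)/6=-594/163
seg 3: a=-5, c=M3/2=816/163, d=(M4−M3)/(6·2)=-136/163, b=Δ3−h3·(2M3+M4)/6=-762/163
t_q=21/4 → seg 2, τ=1/4; S=1+-594/163·τ+-984/163·τ²+600/163·τ³=-301/1304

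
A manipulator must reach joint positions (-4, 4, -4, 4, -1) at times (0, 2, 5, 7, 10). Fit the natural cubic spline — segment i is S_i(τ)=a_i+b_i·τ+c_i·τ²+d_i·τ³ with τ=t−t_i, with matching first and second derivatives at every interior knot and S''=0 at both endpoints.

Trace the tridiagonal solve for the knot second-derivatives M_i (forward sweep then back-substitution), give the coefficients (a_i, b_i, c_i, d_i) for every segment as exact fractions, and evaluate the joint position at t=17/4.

Δ: Δ0=4, Δ1=-8/3, Δ2=4, Δ3=-5/3
row 1: diag=10, rhs=-40; c'=3/10, d'=-4
row 2: denom=10−3·3/10=91/10; d'=(40−3·-4)/(91/10)=40/7
row 3: denom=10−2·20/91=870/91; d'=(-34−2·40/7)/(870/91)=-689/145
back: M3=-689/145
back: M2=40/7−20/91·-689/145=196/29
back: M1=-4−3/10·196/29=-874/145
M: M0=0, M1=-874/145, M2=196/29, M3=-689/145, M4=0
seg 0: a=-4, c=M0/2=0, d=(M1−M0)/(6·2)=-437/870, b=Δ0−h0·(2M0+M1)/6=2614/435
seg 1: a=4, c=M1/2=-437/145, d=(M2−M1)/(6·3)=103/145, b=Δ1−h1·(2M1+M2)/6=-8/435
seg 2: a=-4, c=M2/2=98/29, d=(M3−M2)/(6·2)=-1669/1740, b=Δ2−h2·(2M2+M3)/6=469/435
seg 3: a=4, c=M3/2=-689/290, d=(M4−M3)/(6·3)=689/2610, b=Δ3−h3·(2M3+M4)/6=1342/435
t_q=17/4 → seg 1, τ=9/4; S=4+-8/435·τ+-437/145·τ²+103/145·τ³=-5953/1856

  seg 0: a=-4 b=2614/435 c=0 d=-437/870
  seg 1: a=4 b=-8/435 c=-437/145 d=103/145
  seg 2: a=-4 b=469/435 c=98/29 d=-1669/1740
  seg 3: a=4 b=1342/435 c=-689/290 d=689/2610
S(17/4) = -5953/1856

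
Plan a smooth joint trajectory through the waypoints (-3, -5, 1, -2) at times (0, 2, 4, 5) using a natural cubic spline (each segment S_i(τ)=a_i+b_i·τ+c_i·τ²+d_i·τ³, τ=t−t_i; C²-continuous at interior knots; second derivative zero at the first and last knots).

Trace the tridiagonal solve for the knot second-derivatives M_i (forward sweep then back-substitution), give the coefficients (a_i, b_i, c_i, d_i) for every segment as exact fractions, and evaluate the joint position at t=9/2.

Δ: Δ0=-1, Δ1=3, Δ2=-3
row 1: diag=8, rhs=24; c'=1/4, d'=3
row 2: denom=6−2·1/4=11/2; d'=(-36−2·3)/(11/2)=-84/11
back: M2=-84/11
back: M1=3−1/4·-84/11=54/11
M: M0=0, M1=54/11, M2=-84/11, M3=0
seg 0: a=-3, c=M0/2=0, d=(M1−M0)/(6·2)=9/22, b=Δ0−h0·(2M0+M1)/6=-29/11
seg 1: a=-5, c=M1/2=27/11, d=(M2−M1)/(6·2)=-23/22, b=Δ1−h1·(2M1+M2)/6=25/11
seg 2: a=1, c=M2/2=-42/11, d=(M3−M2)/(6·1)=14/11, b=Δ2−h2·(2M2+M3)/6=-5/11
t_q=9/2 → seg 2, τ=1/2; S=1+-5/11·τ+-42/11·τ²+14/11·τ³=-1/44

  seg 0: a=-3 b=-29/11 c=0 d=9/22
  seg 1: a=-5 b=25/11 c=27/11 d=-23/22
  seg 2: a=1 b=-5/11 c=-42/11 d=14/11
S(9/2) = -1/44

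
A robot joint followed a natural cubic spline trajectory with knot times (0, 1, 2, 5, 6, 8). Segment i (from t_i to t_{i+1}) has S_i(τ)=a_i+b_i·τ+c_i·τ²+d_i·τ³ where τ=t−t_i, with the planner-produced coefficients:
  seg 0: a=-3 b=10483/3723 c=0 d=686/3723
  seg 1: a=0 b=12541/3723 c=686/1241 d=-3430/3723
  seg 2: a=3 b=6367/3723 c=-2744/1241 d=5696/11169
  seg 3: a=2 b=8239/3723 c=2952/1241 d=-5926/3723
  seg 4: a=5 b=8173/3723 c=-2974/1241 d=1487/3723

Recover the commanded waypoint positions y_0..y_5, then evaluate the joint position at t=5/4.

y_0=-3 y_1=0 y_2=3 y_3=2 y_4=5 y_5=3
S(5/4) = 34243/39712

y_0 = S_0(0) = a_0 = -3
y_1 = S_1(0) = a_1 = 0
y_2 = S_2(0) = a_2 = 3
y_3 = S_3(0) = a_3 = 2
y_4 = S_4(0) = a_4 = 5
y_5 = S_4(2) = 3
t_q=5/4 is in segment 1 (τ=1/4); S_1(τ)=34243/39712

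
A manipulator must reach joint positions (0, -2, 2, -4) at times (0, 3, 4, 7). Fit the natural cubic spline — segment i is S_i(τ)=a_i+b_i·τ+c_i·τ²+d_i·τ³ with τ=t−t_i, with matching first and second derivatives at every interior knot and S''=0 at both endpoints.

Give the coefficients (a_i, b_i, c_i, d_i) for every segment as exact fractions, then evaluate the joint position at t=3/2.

  seg 0: a=0 b=-172/63 c=0 d=130/567
  seg 1: a=-2 b=218/63 c=130/63 d=-32/21
  seg 2: a=2 b=190/63 c=-158/63 d=158/567
S(3/2) = -93/28

Δ: Δ0=-2/3, Δ1=4, Δ2=-2
row 1: diag=8, rhs=28; c'=1/8, d'=7/2
row 2: denom=8−1·1/8=63/8; d'=(-36−1·7/2)/(63/8)=-316/63
back: M2=-316/63
back: M1=7/2−1/8·-316/63=260/63
M: M0=0, M1=260/63, M2=-316/63, M3=0
seg 0: a=0, c=M0/2=0, d=(M1−M0)/(6·3)=130/567, b=Δ0−h0·(2M0+M1)/6=-172/63
seg 1: a=-2, c=M1/2=130/63, d=(M2−M1)/(6·1)=-32/21, b=Δ1−h1·(2M1+M2)/6=218/63
seg 2: a=2, c=M2/2=-158/63, d=(M3−M2)/(6·3)=158/567, b=Δ2−h2·(2M2+M3)/6=190/63
t_q=3/2 → seg 0, τ=3/2; S=0+-172/63·τ+0·τ²+130/567·τ³=-93/28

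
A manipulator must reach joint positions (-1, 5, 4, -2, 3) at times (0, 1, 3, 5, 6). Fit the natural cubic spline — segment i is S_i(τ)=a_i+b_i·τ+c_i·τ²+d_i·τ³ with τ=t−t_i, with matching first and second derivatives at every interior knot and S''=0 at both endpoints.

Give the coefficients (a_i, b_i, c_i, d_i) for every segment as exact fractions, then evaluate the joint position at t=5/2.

  seg 0: a=-1 b=104/15 c=0 d=-14/15
  seg 1: a=5 b=62/15 c=-14/5 d=29/120
  seg 2: a=4 b=-25/6 c=-27/20 d=29/30
  seg 3: a=-2 b=61/30 c=89/20 d=-89/60
S(5/2) = 1829/320

Δ: Δ0=6, Δ1=-1/2, Δ2=-3, Δ3=5
row 1: diag=6, rhs=-39; c'=1/3, d'=-13/2
row 2: denom=8−2·1/3=22/3; d'=(-15−2·-13/2)/(22/3)=-3/11
row 3: denom=6−2·3/11=60/11; d'=(48−2·-3/11)/(60/11)=89/10
back: M3=89/10
back: M2=-3/11−3/11·89/10=-27/10
back: M1=-13/2−1/3·-27/10=-28/5
M: M0=0, M1=-28/5, M2=-27/10, M3=89/10, M4=0
seg 0: a=-1, c=M0/2=0, d=(M1−M0)/(6·1)=-14/15, b=Δ0−h0·(2M0+M1)/6=104/15
seg 1: a=5, c=M1/2=-14/5, d=(M2−M1)/(6·2)=29/120, b=Δ1−h1·(2M1+M2)/6=62/15
seg 2: a=4, c=M2/2=-27/20, d=(M3−M2)/(6·2)=29/30, b=Δ2−h2·(2M2+M3)/6=-25/6
seg 3: a=-2, c=M3/2=89/20, d=(M4−M3)/(6·1)=-89/60, b=Δ3−h3·(2M3+M4)/6=61/30
t_q=5/2 → seg 1, τ=3/2; S=5+62/15·τ+-14/5·τ²+29/120·τ³=1829/320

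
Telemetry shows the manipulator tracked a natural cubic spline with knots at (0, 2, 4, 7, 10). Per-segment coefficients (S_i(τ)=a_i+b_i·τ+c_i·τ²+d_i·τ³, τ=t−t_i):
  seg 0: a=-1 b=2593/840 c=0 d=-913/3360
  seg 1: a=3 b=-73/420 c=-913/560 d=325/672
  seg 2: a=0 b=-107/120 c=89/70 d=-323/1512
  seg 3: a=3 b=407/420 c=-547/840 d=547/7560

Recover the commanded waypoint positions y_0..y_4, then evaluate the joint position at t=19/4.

y_0=-1 y_1=3 y_2=0 y_3=3 y_4=2
S(19/4) = -783/17920

y_0 = S_0(0) = a_0 = -1
y_1 = S_1(0) = a_1 = 3
y_2 = S_2(0) = a_2 = 0
y_3 = S_3(0) = a_3 = 3
y_4 = S_3(3) = 2
t_q=19/4 is in segment 2 (τ=3/4); S_2(τ)=-783/17920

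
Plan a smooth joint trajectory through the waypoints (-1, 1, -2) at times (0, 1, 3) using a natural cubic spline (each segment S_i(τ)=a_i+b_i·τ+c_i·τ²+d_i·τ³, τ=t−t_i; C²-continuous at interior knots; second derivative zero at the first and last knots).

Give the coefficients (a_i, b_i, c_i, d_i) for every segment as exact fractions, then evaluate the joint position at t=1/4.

Δ: Δ0=2, Δ1=-3/2
row 1: diag=6, rhs=-21; c'=1/3, d'=-7/2
back: M1=-7/2
M: M0=0, M1=-7/2, M2=0
seg 0: a=-1, c=M0/2=0, d=(M1−M0)/(6·1)=-7/12, b=Δ0−h0·(2M0+M1)/6=31/12
seg 1: a=1, c=M1/2=-7/4, d=(M2−M1)/(6·2)=7/24, b=Δ1−h1·(2M1+M2)/6=5/6
t_q=1/4 → seg 0, τ=1/4; S=-1+31/12·τ+0·τ²+-7/12·τ³=-93/256

  seg 0: a=-1 b=31/12 c=0 d=-7/12
  seg 1: a=1 b=5/6 c=-7/4 d=7/24
S(1/4) = -93/256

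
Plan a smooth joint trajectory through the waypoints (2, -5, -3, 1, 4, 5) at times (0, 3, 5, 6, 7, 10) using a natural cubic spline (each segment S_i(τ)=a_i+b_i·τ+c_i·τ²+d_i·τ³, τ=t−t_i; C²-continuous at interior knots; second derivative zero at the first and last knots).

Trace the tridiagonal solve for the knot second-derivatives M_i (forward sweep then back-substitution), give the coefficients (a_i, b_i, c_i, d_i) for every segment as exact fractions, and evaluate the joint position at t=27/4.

  seg 0: a=2 b=-2527/828 c=0 d=595/7452
  seg 1: a=-5 b=-371/414 c=595/828 d=95/828
  seg 2: a=-3 b=463/138 c=1165/828 d=-631/828
  seg 3: a=1 b=3215/828 c=-182/207 d=-1/276
  seg 4: a=4 b=875/414 c=-737/828 d=737/7452
S(27/4) = 60341/17664

Δ: Δ0=-7/3, Δ1=1, Δ2=4, Δ3=3, Δ4=1/3
row 1: diag=10, rhs=20; c'=1/5, d'=2
row 2: denom=6−2·1/5=28/5; d'=(18−2·2)/(28/5)=5/2
row 3: denom=4−1·5/28=107/28; d'=(-6−1·5/2)/(107/28)=-238/107
row 4: denom=8−1·28/107=828/107; d'=(-16−1·-238/107)/(828/107)=-737/414
back: M4=-737/414
back: M3=-238/107−28/107·-737/414=-364/207
back: M2=5/2−5/28·-364/207=1165/414
back: M1=2−1/5·1165/414=595/414
M: M0=0, M1=595/414, M2=1165/414, M3=-364/207, M4=-737/414, M5=0
seg 0: a=2, c=M0/2=0, d=(M1−M0)/(6·3)=595/7452, b=Δ0−h0·(2M0+M1)/6=-2527/828
seg 1: a=-5, c=M1/2=595/828, d=(M2−M1)/(6·2)=95/828, b=Δ1−h1·(2M1+M2)/6=-371/414
seg 2: a=-3, c=M2/2=1165/828, d=(M3−M2)/(6·1)=-631/828, b=Δ2−h2·(2M2+M3)/6=463/138
seg 3: a=1, c=M3/2=-182/207, d=(M4−M3)/(6·1)=-1/276, b=Δ3−h3·(2M3+M4)/6=3215/828
seg 4: a=4, c=M4/2=-737/828, d=(M5−M4)/(6·3)=737/7452, b=Δ4−h4·(2M4+M5)/6=875/414
t_q=27/4 → seg 3, τ=3/4; S=1+3215/828·τ+-182/207·τ²+-1/276·τ³=60341/17664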